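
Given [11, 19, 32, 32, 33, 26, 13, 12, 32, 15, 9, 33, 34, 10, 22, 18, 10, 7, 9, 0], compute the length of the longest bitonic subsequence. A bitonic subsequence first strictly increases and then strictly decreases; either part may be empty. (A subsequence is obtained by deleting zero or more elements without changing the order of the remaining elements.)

11

Let inc[i] be the LIS ending at i and dec[i] the longest strictly decreasing subsequence starting at i. inc = [1, 2, 3, 3, 4, 3, 2, 2, 4, 3, 1, 5, 6, 2, 4, 4, 2, 1, 2, 1], dec = [4, 6, 7, 7, 7, 6, 5, 4, 6, 4, 3, 6, 6, 3, 5, 4, 3, 2, 2, 1].
max_i inc[i]+dec[i]−1 = 11, with one witness 11, 19, 26, 32, 33, 34, 22, 18, 10, 9, 0.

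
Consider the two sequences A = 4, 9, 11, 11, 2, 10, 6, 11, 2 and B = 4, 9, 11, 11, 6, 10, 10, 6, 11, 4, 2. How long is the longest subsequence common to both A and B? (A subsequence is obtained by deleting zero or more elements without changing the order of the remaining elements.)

A longest common subsequence is 4, 9, 11, 11, 10, 6, 11, 2 (length 8); the LCS DP confirms no longer common subsequence exists.

8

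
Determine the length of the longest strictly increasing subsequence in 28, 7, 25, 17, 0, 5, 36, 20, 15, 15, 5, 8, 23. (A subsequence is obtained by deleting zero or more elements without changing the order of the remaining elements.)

4

Let dp[i] be the longest increasing subsequence ending at position i. Then dp = [1, 1, 2, 2, 1, 2, 3, 3, 3, 3, 2, 3, 4].
The maximum is 4; one witness is 7, 17, 20, 23 at positions 2,4,8,13.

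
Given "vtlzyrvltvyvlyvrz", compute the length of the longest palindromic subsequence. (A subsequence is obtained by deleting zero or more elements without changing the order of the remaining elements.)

Using dp[i][j] = 2 + dp[i+1][j−1] if the ends match, else max(dp[i+1][j], dp[i][j−1]):
dp[1][17] = 11. A witness is zrvlvyvlvrz at positions 4,6,7,8,10,11,12,13,15,16,17.

11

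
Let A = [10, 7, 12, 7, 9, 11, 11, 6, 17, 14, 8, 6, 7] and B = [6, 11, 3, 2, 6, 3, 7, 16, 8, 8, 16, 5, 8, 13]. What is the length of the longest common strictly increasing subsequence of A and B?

A longest common strictly increasing subsequence is 6, 7 (length 2); it appears in order in both A and B, and no longer such subsequence exists.

2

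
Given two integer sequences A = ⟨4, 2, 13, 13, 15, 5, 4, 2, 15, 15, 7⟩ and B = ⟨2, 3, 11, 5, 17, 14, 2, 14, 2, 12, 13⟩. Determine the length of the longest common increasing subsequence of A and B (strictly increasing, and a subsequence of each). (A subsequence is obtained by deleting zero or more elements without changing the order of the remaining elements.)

For each value that appears in both, track the longest common increasing run ending there.
The best achievable length is 2; one witness is 2, 5 (A-positions 2,6, B-positions 1,4).

2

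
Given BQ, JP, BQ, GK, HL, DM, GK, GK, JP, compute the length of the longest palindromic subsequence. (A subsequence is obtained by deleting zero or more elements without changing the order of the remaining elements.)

One longest palindromic subsequence is JP GK GK GK JP (positions 2,4,7,8,9); it reads the same forward and backward, and the interval DP gives dp[1][9] = 5.

5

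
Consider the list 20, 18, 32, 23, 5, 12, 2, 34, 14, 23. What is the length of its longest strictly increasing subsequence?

4

Let dp[i] be the longest increasing subsequence ending at position i. Then dp = [1, 1, 2, 2, 1, 2, 1, 3, 3, 4].
The maximum is 4; one witness is 5, 12, 14, 23 at positions 5,6,9,10.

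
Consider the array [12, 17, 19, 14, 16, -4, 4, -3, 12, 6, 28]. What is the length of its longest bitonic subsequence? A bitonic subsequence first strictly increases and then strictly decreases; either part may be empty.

Let inc[i] be the LIS ending at i and dec[i] the longest strictly decreasing subsequence starting at i. inc = [1, 2, 3, 2, 3, 1, 2, 2, 3, 3, 4], dec = [3, 4, 4, 3, 3, 1, 2, 1, 2, 1, 1].
max_i inc[i]+dec[i]−1 = 6, with one witness 12, 17, 19, 16, 12, 6.

6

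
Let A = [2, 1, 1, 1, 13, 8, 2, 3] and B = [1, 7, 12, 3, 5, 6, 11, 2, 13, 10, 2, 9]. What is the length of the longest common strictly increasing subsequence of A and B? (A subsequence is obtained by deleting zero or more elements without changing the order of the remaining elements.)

2

A longest common strictly increasing subsequence is 1, 3 (length 2); it appears in order in both A and B, and no longer such subsequence exists.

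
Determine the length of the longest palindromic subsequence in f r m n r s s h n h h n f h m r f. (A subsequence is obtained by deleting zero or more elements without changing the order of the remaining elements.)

One longest palindromic subsequence is frmhnhhnhmrf (positions 1,2,3,8,9,10,11,12,14,15,16,17); it reads the same forward and backward, and the interval DP gives dp[1][17] = 12.

12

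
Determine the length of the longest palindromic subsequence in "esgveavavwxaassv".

7

Using dp[i][j] = 2 + dp[i+1][j−1] if the ends match, else max(dp[i+1][j], dp[i][j−1]):
dp[1][16] = 7. A witness is vaaxaav at positions 4,6,8,11,12,13,16.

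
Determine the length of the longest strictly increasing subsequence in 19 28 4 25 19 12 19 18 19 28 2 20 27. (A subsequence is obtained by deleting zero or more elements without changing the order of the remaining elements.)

6

Let dp[i] be the longest increasing subsequence ending at position i. Then dp = [1, 2, 1, 2, 2, 2, 3, 3, 4, 5, 1, 5, 6].
The maximum is 6; one witness is 4, 12, 18, 19, 20, 27 at positions 3,6,8,9,12,13.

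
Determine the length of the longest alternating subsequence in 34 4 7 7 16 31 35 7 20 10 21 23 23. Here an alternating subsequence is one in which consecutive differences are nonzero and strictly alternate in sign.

A longest alternating subsequence is 34, 4, 16, 7, 20, 10, 21 (positions 1,2,5,8,9,10,11); its 6 consecutive differences strictly alternate in sign, and length 7 is optimal.

7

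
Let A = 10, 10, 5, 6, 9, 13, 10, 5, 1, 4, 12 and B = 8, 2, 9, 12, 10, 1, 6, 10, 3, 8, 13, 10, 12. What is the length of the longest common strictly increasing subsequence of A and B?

3

For each value that appears in both, track the longest common increasing run ending there.
The best achievable length is 3; one witness is 9, 10, 12 (A-positions 5,7,11, B-positions 3,5,13).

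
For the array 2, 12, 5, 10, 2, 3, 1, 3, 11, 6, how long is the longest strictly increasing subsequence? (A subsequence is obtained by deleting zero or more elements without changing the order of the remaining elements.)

Let dp[i] be the longest increasing subsequence ending at position i. Then dp = [1, 2, 2, 3, 1, 2, 1, 2, 4, 3].
The maximum is 4; one witness is 2, 5, 10, 11 at positions 1,3,4,9.

4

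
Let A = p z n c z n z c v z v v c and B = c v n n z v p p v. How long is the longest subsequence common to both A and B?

A longest common subsequence is nnzvv (length 5); the LCS DP confirms no longer common subsequence exists.

5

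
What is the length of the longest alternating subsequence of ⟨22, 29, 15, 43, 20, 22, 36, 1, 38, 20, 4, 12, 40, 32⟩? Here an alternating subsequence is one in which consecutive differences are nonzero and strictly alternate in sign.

A longest alternating subsequence is 22, 29, 15, 43, 20, 22, 1, 38, 20, 40, 32 (positions 1,2,3,4,5,6,8,9,10,13,14); its 10 consecutive differences strictly alternate in sign, and length 11 is optimal.

11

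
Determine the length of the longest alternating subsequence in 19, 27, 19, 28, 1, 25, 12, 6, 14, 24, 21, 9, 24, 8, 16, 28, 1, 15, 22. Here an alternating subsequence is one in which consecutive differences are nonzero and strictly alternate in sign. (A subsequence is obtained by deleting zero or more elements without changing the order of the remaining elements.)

Track the best alternating length ending on an up-step vs a down-step at each position: up/down = 1/1, 2/1, 1/3, 4/1, 1/5, 6/5, 6/7, 6/7, 8/7, 8/7, 8/9, 8/9, 10/7, 8/11, 12/11, 12/1, 1/13, 14/13, 14/13.
The maximum over both is 14; one such subsequence is 19, 27, 19, 28, 1, 25, 12, 24, 21, 24, 8, 16, 1, 15.

14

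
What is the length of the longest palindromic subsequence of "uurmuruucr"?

Using dp[i][j] = 2 + dp[i+1][j−1] if the ends match, else max(dp[i+1][j], dp[i][j−1]):
dp[1][10] = 7. A witness is uururuu at positions 1,2,3,5,6,7,8.

7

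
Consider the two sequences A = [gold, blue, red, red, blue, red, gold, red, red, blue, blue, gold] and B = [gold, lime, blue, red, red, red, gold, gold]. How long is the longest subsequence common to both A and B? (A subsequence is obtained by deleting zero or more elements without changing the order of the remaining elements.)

A longest common subsequence is gold, blue, red, red, red, gold, gold (length 7); the LCS DP confirms no longer common subsequence exists.

7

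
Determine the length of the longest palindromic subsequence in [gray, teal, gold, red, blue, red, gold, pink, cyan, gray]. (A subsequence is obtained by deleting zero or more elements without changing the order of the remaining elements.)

Using dp[i][j] = 2 + dp[i+1][j−1] if the ends match, else max(dp[i+1][j], dp[i][j−1]):
dp[1][10] = 7. A witness is gray gold red blue red gold gray at positions 1,3,4,5,6,7,10.

7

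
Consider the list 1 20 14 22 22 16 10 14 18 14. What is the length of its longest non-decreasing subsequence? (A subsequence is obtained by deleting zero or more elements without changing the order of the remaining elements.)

Let dp[i] be the longest non-decreasing subsequence ending at position i. Then dp = [1, 2, 2, 3, 4, 3, 2, 3, 4, 4].
The maximum is 4; one witness is 1, 20, 22, 22 at positions 1,2,4,5.

4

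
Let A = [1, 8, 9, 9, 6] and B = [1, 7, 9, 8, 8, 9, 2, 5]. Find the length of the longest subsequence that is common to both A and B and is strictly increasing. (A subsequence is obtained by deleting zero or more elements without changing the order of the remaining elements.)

A longest common strictly increasing subsequence is 1, 8, 9 (length 3); it appears in order in both A and B, and no longer such subsequence exists.

3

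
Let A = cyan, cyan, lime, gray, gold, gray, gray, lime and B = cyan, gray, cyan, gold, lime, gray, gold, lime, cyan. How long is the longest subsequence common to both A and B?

6

Backtracking the LCS table gives one alignment: cyan (A1,B1) → cyan (A2,B3) → lime (A3,B5) → gray (A4,B6) → gold (A5,B7) → lime (A8,B8).
So the longest common subsequence has length 6.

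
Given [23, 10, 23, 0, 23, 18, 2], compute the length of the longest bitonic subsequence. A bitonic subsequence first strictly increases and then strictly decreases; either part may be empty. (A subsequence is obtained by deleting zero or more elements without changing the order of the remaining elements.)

Let inc[i] be the LIS ending at i and dec[i] the longest strictly decreasing subsequence starting at i. inc = [1, 1, 2, 1, 2, 2, 2], dec = [3, 2, 3, 1, 3, 2, 1].
max_i inc[i]+dec[i]−1 = 4, with one witness 10, 23, 18, 2.

4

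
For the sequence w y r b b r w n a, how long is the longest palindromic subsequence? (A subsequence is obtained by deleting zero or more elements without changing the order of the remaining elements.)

6

One longest palindromic subsequence is wrbbrw (positions 1,3,4,5,6,7); it reads the same forward and backward, and the interval DP gives dp[1][9] = 6.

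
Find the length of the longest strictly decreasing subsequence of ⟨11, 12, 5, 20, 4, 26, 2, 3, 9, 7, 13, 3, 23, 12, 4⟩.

4

Let dp[i] be the longest decreasing subsequence ending at position i. Then dp = [1, 1, 2, 1, 3, 1, 4, 4, 2, 3, 2, 4, 2, 3, 4].
The maximum is 4; one witness is 11, 5, 4, 2 at positions 1,3,5,7.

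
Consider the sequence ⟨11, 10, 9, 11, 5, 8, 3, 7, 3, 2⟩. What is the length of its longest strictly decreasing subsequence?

7

One longest decreasing subsequence is 11, 10, 9, 8, 7, 3, 2 (positions 1,2,3,6,8,9,10), of length 7; no longer one exists.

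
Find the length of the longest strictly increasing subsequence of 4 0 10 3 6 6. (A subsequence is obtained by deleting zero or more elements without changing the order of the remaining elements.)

One longest increasing subsequence is 0, 3, 6 (positions 2,4,5), of length 3; no longer one exists.

3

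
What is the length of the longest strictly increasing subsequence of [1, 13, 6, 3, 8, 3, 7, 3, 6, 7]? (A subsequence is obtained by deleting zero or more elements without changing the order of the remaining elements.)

4

Let dp[i] be the longest increasing subsequence ending at position i. Then dp = [1, 2, 2, 2, 3, 2, 3, 2, 3, 4].
The maximum is 4; one witness is 1, 3, 6, 7 at positions 1,4,9,10.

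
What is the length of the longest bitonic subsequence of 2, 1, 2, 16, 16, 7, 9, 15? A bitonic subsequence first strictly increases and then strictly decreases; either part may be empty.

5

One longest bitonic subsequence is 1, 2, 7, 9, 15 (positions 2,3,6,7,8): it rises to 15 then falls. Length 5 is optimal.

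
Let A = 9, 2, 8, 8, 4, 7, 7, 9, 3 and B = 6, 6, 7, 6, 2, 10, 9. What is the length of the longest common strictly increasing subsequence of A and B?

A longest common strictly increasing subsequence is 7, 9 (length 2); it appears in order in both A and B, and no longer such subsequence exists.

2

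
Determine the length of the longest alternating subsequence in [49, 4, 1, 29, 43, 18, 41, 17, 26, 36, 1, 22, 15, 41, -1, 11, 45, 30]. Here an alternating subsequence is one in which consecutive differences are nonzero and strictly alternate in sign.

Track the best alternating length ending on an up-step vs a down-step at each position: up/down = 1/1, 1/2, 1/2, 3/2, 3/2, 3/4, 5/4, 3/6, 7/6, 7/6, 1/8, 9/8, 9/10, 11/4, 1/12, 13/12, 13/2, 13/14.
The maximum over both is 14; one such subsequence is 49, 4, 29, 18, 41, 17, 26, 1, 22, 15, 41, -1, 45, 30.

14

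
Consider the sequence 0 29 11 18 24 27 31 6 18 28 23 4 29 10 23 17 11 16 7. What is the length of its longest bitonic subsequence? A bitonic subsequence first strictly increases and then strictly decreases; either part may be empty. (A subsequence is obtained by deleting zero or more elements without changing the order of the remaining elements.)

One longest bitonic subsequence is 0, 11, 18, 24, 27, 31, 29, 23, 17, 16, 7 (positions 1,3,4,5,6,7,13,15,16,18,19): it rises to 31 then falls. Length 11 is optimal.

11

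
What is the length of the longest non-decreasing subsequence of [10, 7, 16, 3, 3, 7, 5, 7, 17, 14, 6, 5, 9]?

Scanning left to right, the best length ending at each element is: 10→1, 7→1, 16→2, 3→1, 3→2, 7→3, 5→3, 7→4, 17→5, 14→5, 6→4, 5→4, 9→5.
So the longest non-decreasing subsequence has length 5, e.g. 3, 3, 7, 7, 17.

5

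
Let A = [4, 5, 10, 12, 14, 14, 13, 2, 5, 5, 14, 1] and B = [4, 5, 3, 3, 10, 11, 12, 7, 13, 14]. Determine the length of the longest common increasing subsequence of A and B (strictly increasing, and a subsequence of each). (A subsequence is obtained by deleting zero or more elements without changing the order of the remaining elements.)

A longest common strictly increasing subsequence is 4, 5, 10, 12, 13, 14 (length 6); it appears in order in both A and B, and no longer such subsequence exists.

6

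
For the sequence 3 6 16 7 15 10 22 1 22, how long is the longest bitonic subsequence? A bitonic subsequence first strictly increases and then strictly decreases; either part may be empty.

6

Let inc[i] be the LIS ending at i and dec[i] the longest strictly decreasing subsequence starting at i. inc = [1, 2, 3, 3, 4, 4, 5, 1, 5], dec = [2, 2, 4, 2, 3, 2, 2, 1, 1].
max_i inc[i]+dec[i]−1 = 6, with one witness 3, 6, 16, 15, 10, 1.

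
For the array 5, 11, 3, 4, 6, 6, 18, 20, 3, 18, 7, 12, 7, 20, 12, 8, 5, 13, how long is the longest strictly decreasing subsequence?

5

Scanning left to right, the best length ending at each element is: 5→1, 11→1, 3→2, 4→2, 6→2, 6→2, 18→1, 20→1, 3→3, 18→2, 7→3, 12→3, 7→4, 20→1, 12→3, 8→4, 5→5, 13→3.
So the longest decreasing subsequence has length 5, e.g. 20, 18, 12, 7, 5.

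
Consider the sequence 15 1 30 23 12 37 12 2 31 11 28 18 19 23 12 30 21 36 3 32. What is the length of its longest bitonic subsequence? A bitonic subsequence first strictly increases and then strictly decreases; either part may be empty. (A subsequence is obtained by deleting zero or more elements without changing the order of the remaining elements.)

9

One longest bitonic subsequence is 1, 2, 11, 18, 19, 23, 30, 21, 3 (positions 2,8,10,12,13,14,16,17,19): it rises to 30 then falls. Length 9 is optimal.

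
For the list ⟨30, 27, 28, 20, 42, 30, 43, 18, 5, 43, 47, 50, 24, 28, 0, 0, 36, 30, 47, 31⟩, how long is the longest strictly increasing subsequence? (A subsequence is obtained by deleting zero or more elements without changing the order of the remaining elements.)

Let dp[i] be the longest increasing subsequence ending at position i. Then dp = [1, 1, 2, 1, 3, 3, 4, 1, 1, 4, 5, 6, 2, 3, 1, 1, 4, 4, 5, 5].
The maximum is 6; one witness is 27, 28, 42, 43, 47, 50 at positions 2,3,5,7,11,12.

6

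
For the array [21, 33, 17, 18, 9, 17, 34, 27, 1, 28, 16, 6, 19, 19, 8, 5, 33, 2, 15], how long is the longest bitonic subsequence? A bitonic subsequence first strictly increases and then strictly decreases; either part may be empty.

One longest bitonic subsequence is 21, 33, 18, 17, 16, 8, 5, 2 (positions 1,2,4,6,11,15,16,18): it rises to 33 then falls. Length 8 is optimal.

8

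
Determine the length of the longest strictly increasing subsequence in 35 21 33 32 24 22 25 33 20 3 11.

4

Scanning left to right, the best length ending at each element is: 35→1, 21→1, 33→2, 32→2, 24→2, 22→2, 25→3, 33→4, 20→1, 3→1, 11→2.
So the longest increasing subsequence has length 4, e.g. 21, 24, 25, 33.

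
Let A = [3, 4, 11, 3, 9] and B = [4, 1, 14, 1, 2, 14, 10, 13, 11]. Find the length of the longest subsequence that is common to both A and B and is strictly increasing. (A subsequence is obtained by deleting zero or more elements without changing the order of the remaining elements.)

For each value that appears in both, track the longest common increasing run ending there.
The best achievable length is 2; one witness is 4, 11 (A-positions 2,3, B-positions 1,9).

2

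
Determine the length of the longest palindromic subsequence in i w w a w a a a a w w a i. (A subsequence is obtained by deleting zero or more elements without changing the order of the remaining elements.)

One longest palindromic subsequence is iwwaaaaawwi (positions 1,2,3,4,6,7,8,9,10,11,13); it reads the same forward and backward, and the interval DP gives dp[1][13] = 11.

11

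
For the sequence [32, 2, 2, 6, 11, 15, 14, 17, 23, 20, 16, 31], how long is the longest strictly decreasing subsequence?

4

One longest decreasing subsequence is 32, 23, 20, 16 (positions 1,9,10,11), of length 4; no longer one exists.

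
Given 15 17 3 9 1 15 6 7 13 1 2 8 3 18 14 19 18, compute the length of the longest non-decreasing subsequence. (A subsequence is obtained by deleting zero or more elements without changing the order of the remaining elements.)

One longest non-decreasing subsequence is 3, 6, 7, 13, 18, 19 (positions 3,7,8,9,14,16), of length 6; no longer one exists.

6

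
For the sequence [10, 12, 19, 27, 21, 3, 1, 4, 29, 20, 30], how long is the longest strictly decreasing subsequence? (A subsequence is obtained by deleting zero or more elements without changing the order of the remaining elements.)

One longest decreasing subsequence is 27, 21, 3, 1 (positions 4,5,6,7), of length 4; no longer one exists.

4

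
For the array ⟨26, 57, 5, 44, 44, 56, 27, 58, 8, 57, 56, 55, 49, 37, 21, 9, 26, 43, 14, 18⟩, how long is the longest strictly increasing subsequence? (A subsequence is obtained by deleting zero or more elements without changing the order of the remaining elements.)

Let dp[i] be the longest increasing subsequence ending at position i. Then dp = [1, 2, 1, 2, 2, 3, 2, 4, 2, 4, 3, 3, 3, 3, 3, 3, 4, 5, 4, 5].
The maximum is 5; one witness is 5, 8, 21, 26, 43 at positions 3,9,15,17,18.

5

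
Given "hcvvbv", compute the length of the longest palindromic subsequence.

3

One longest palindromic subsequence is vbv (positions 3,5,6); it reads the same forward and backward, and the interval DP gives dp[1][6] = 3.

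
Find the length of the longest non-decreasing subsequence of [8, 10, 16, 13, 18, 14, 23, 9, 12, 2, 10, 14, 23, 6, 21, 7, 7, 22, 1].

7

Let dp[i] be the longest non-decreasing subsequence ending at position i. Then dp = [1, 2, 3, 3, 4, 4, 5, 2, 3, 1, 3, 5, 6, 2, 6, 3, 4, 7, 1].
The maximum is 7; one witness is 8, 10, 13, 14, 14, 21, 22 at positions 1,2,4,6,12,15,18.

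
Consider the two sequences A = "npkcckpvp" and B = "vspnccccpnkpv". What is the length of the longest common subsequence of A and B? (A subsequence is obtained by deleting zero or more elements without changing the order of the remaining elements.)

6

Backtracking the LCS table gives one alignment: n (A1,B4) → c (A4,B7) → c (A5,B8) → k (A6,B11) → p (A7,B12) → v (A8,B13).
So the longest common subsequence has length 6.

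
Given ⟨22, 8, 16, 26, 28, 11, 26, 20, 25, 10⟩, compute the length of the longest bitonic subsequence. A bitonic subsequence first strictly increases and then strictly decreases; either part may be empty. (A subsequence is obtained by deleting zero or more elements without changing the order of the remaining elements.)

7

One longest bitonic subsequence is 8, 16, 26, 28, 26, 25, 10 (positions 2,3,4,5,7,9,10): it rises to 28 then falls. Length 7 is optimal.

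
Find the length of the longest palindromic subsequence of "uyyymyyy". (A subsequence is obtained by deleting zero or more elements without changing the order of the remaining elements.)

7

Using dp[i][j] = 2 + dp[i+1][j−1] if the ends match, else max(dp[i+1][j], dp[i][j−1]):
dp[1][8] = 7. A witness is yyymyyy at positions 2,3,4,5,6,7,8.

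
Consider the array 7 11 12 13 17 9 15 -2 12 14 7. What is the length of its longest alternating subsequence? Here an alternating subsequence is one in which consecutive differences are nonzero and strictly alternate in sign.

Track the best alternating length ending on an up-step vs a down-step at each position: up/down = 1/1, 2/1, 2/1, 2/1, 2/1, 2/3, 4/3, 1/5, 6/5, 6/5, 6/7.
The maximum over both is 7; one such subsequence is 7, 11, 9, 15, -2, 12, 7.

7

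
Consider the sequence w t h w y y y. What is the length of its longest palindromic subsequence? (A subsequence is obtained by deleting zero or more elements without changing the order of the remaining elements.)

3

Using dp[i][j] = 2 + dp[i+1][j−1] if the ends match, else max(dp[i+1][j], dp[i][j−1]):
dp[1][7] = 3. A witness is yyy at positions 5,6,7.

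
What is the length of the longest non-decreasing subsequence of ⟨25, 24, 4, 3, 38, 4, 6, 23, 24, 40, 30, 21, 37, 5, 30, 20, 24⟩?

7

Scanning left to right, the best length ending at each element is: 25→1, 24→1, 4→1, 3→1, 38→2, 4→2, 6→3, 23→4, 24→5, 40→6, 30→6, 21→4, 37→7, 5→3, 30→7, 20→4, 24→6.
So the longest non-decreasing subsequence has length 7, e.g. 4, 4, 6, 23, 24, 30, 37.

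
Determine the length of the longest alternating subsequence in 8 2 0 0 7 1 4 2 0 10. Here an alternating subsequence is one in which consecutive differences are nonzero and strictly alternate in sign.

7

Track the best alternating length ending on an up-step vs a down-step at each position: up/down = 1/1, 1/2, 1/2, 1/2, 3/2, 3/4, 5/4, 5/6, 1/6, 7/1.
The maximum over both is 7; one such subsequence is 8, 2, 7, 1, 4, 2, 10.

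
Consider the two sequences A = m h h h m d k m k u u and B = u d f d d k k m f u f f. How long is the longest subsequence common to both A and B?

4

Backtracking the LCS table gives one alignment: d (A6,B5) → k (A7,B7) → m (A8,B8) → u (A10,B10).
So the longest common subsequence has length 4.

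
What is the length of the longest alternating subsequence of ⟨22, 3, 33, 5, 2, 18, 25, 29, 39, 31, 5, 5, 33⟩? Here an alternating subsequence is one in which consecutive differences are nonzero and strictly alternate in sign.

7

Track the best alternating length ending on an up-step vs a down-step at each position: up/down = 1/1, 1/2, 3/1, 3/4, 1/4, 5/4, 5/4, 5/4, 5/1, 5/6, 5/6, 5/6, 7/6.
The maximum over both is 7; one such subsequence is 22, 3, 33, 5, 39, 31, 33.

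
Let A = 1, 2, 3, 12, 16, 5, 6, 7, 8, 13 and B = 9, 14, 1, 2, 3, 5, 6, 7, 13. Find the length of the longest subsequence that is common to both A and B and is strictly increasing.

7

A longest common strictly increasing subsequence is 1, 2, 3, 5, 6, 7, 13 (length 7); it appears in order in both A and B, and no longer such subsequence exists.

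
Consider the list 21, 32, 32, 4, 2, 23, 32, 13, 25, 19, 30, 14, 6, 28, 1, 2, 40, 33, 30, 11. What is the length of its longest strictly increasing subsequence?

5

One longest increasing subsequence is 21, 23, 25, 30, 40 (positions 1,6,9,11,17), of length 5; no longer one exists.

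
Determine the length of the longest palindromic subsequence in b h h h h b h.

One longest palindromic subsequence is bhhhhb (positions 1,2,3,4,5,6); it reads the same forward and backward, and the interval DP gives dp[1][7] = 6.

6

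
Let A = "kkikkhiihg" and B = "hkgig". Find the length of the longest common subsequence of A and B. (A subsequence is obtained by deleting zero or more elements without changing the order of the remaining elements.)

Backtracking the LCS table gives one alignment: k (A1,B2) → i (A8,B4) → g (A10,B5).
So the longest common subsequence has length 3.

3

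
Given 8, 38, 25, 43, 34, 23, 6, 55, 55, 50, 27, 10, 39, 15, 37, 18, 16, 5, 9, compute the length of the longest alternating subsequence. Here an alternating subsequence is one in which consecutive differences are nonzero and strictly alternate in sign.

12

A longest alternating subsequence is 8, 38, 25, 43, 34, 55, 27, 39, 15, 37, 5, 9 (positions 1,2,3,4,5,8,11,13,14,15,18,19); its 11 consecutive differences strictly alternate in sign, and length 12 is optimal.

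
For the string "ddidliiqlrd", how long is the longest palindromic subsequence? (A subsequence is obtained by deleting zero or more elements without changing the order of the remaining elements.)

6

One longest palindromic subsequence is dliild (positions 1,5,6,7,9,11); it reads the same forward and backward, and the interval DP gives dp[1][11] = 6.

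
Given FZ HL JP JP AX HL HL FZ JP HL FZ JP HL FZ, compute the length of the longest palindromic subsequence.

Using dp[i][j] = 2 + dp[i+1][j−1] if the ends match, else max(dp[i+1][j], dp[i][j−1]):
dp[1][14] = 10. A witness is FZ HL JP JP HL HL JP JP HL FZ at positions 1,2,3,4,6,7,9,12,13,14.

10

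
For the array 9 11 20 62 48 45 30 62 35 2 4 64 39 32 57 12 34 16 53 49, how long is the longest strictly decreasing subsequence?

Scanning left to right, the best length ending at each element is: 9→1, 11→1, 20→1, 62→1, 48→2, 45→3, 30→4, 62→1, 35→4, 2→5, 4→5, 64→1, 39→4, 32→5, 57→2, 12→6, 34→5, 16→6, 53→3, 49→4.
So the longest decreasing subsequence has length 6, e.g. 62, 48, 45, 35, 32, 12.

6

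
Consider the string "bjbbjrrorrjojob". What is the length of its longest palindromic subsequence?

11

Using dp[i][j] = 2 + dp[i+1][j−1] if the ends match, else max(dp[i+1][j], dp[i][j−1]):
dp[1][15] = 11. A witness is bjjrrorrjjb at positions 1,2,5,6,7,8,9,10,11,13,15.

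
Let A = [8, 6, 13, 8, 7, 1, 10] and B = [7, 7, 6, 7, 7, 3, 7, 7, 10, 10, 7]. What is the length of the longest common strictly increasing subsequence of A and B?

3

For each value that appears in both, track the longest common increasing run ending there.
The best achievable length is 3; one witness is 6, 7, 10 (A-positions 2,5,7, B-positions 3,4,9).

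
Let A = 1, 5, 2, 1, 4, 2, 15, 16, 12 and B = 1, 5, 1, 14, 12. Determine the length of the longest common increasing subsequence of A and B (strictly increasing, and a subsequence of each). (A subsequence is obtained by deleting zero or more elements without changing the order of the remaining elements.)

3

A longest common strictly increasing subsequence is 1, 5, 12 (length 3); it appears in order in both A and B, and no longer such subsequence exists.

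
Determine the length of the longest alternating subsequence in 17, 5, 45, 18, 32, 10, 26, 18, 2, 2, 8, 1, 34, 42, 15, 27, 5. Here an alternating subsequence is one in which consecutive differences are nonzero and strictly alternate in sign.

14

Track the best alternating length ending on an up-step vs a down-step at each position: up/down = 1/1, 1/2, 3/1, 3/4, 5/4, 3/6, 7/6, 7/8, 1/8, 1/8, 9/8, 1/10, 11/4, 11/4, 11/12, 13/12, 11/14.
The maximum over both is 14; one such subsequence is 17, 5, 45, 18, 32, 10, 26, 2, 8, 1, 34, 15, 27, 5.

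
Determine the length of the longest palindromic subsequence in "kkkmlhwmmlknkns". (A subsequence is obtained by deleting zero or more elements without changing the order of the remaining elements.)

8

Using dp[i][j] = 2 + dp[i+1][j−1] if the ends match, else max(dp[i+1][j], dp[i][j−1]):
dp[1][15] = 8. A witness is kklmmlkk at positions 2,3,5,8,9,10,11,13.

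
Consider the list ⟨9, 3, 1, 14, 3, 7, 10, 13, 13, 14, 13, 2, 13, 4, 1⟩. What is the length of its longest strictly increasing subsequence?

Let dp[i] be the longest increasing subsequence ending at position i. Then dp = [1, 1, 1, 2, 2, 3, 4, 5, 5, 6, 5, 2, 5, 3, 1].
The maximum is 6; one witness is 1, 3, 7, 10, 13, 14 at positions 3,5,6,7,8,10.

6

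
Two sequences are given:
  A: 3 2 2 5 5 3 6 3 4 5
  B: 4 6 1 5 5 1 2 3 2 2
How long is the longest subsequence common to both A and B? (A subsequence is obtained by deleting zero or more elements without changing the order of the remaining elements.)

3

Backtracking the LCS table gives one alignment: 3 (A1,B8) → 2 (A2,B9) → 2 (A3,B10).
So the longest common subsequence has length 3.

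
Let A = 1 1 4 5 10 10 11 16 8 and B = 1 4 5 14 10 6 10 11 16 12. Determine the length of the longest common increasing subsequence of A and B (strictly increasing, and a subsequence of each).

For each value that appears in both, track the longest common increasing run ending there.
The best achievable length is 6; one witness is 1, 4, 5, 10, 11, 16 (A-positions 1,3,4,5,7,8, B-positions 1,2,3,5,8,9).

6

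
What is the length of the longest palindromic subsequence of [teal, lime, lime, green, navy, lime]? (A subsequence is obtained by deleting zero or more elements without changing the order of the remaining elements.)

Using dp[i][j] = 2 + dp[i+1][j−1] if the ends match, else max(dp[i+1][j], dp[i][j−1]):
dp[1][6] = 3. A witness is lime navy lime at positions 2,5,6.

3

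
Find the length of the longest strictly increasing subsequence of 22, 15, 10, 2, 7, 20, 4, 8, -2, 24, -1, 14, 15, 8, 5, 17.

6

Let dp[i] be the longest increasing subsequence ending at position i. Then dp = [1, 1, 1, 1, 2, 3, 2, 3, 1, 4, 2, 4, 5, 3, 3, 6].
The maximum is 6; one witness is 2, 7, 8, 14, 15, 17 at positions 4,5,8,12,13,16.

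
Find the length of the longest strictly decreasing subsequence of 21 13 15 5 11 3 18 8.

Let dp[i] be the longest decreasing subsequence ending at position i. Then dp = [1, 2, 2, 3, 3, 4, 2, 4].
The maximum is 4; one witness is 21, 13, 5, 3 at positions 1,2,4,6.

4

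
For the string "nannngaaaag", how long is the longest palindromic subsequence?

6

Using dp[i][j] = 2 + dp[i+1][j−1] if the ends match, else max(dp[i+1][j], dp[i][j−1]):
dp[1][11] = 6. A witness is gaaaag at positions 6,7,8,9,10,11.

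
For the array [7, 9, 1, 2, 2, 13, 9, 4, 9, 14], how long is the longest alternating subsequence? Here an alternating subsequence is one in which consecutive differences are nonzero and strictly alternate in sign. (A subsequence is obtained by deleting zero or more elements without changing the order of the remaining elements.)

6

Track the best alternating length ending on an up-step vs a down-step at each position: up/down = 1/1, 2/1, 1/3, 4/3, 4/3, 4/1, 4/5, 4/5, 6/5, 6/1.
The maximum over both is 6; one such subsequence is 7, 9, 1, 13, 4, 9.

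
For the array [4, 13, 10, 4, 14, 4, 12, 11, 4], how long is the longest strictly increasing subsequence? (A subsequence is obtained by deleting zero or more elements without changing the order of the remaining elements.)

One longest increasing subsequence is 4, 13, 14 (positions 1,2,5), of length 3; no longer one exists.

3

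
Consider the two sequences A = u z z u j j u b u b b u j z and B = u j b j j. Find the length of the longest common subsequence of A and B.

Backtracking the LCS table gives one alignment: u (A4,B1) → j (A5,B2) → j (A6,B4) → j (A13,B5).
So the longest common subsequence has length 4.

4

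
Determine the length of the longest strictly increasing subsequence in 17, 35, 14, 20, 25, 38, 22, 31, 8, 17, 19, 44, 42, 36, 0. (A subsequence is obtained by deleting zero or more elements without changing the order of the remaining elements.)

Scanning left to right, the best length ending at each element is: 17→1, 35→2, 14→1, 20→2, 25→3, 38→4, 22→3, 31→4, 8→1, 17→2, 19→3, 44→5, 42→5, 36→5, 0→1.
So the longest increasing subsequence has length 5, e.g. 17, 20, 25, 38, 44.

5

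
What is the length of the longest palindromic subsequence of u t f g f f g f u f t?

Using dp[i][j] = 2 + dp[i+1][j−1] if the ends match, else max(dp[i+1][j], dp[i][j−1]):
dp[1][11] = 8. A witness is tfgffgft at positions 2,3,4,5,6,7,10,11.

8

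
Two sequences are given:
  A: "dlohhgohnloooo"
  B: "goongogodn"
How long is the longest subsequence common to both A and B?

5

Backtracking the LCS table gives one alignment: o (A3,B2) → o (A7,B3) → n (A9,B4) → o (A11,B6) → o (A12,B8).
So the longest common subsequence has length 5.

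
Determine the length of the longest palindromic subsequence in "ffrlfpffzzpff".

8

One longest palindromic subsequence is ffpzzpff (positions 1,2,6,9,10,11,12,13); it reads the same forward and backward, and the interval DP gives dp[1][13] = 8.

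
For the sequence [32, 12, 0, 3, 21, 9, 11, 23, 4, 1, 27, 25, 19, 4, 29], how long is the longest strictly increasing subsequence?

Let dp[i] be the longest increasing subsequence ending at position i. Then dp = [1, 1, 1, 2, 3, 3, 4, 5, 3, 2, 6, 6, 5, 3, 7].
The maximum is 7; one witness is 0, 3, 9, 11, 23, 27, 29 at positions 3,4,6,7,8,11,15.

7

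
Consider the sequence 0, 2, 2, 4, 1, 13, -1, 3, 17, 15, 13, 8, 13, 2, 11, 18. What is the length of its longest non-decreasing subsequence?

Let dp[i] be the longest non-decreasing subsequence ending at position i. Then dp = [1, 2, 3, 4, 2, 5, 1, 4, 6, 6, 6, 5, 7, 4, 6, 8].
The maximum is 8; one witness is 0, 2, 2, 4, 13, 13, 13, 18 at positions 1,2,3,4,6,11,13,16.

8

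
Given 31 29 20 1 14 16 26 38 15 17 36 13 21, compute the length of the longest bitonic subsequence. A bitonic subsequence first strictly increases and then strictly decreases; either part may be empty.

7

One longest bitonic subsequence is 1, 14, 16, 26, 38, 36, 21 (positions 4,5,6,7,8,11,13): it rises to 38 then falls. Length 7 is optimal.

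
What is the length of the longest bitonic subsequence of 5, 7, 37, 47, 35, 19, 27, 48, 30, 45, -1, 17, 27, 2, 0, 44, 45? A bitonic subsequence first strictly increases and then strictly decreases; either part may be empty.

One longest bitonic subsequence is 5, 7, 37, 47, 35, 30, 27, 2, 0 (positions 1,2,3,4,5,9,13,14,15): it rises to 47 then falls. Length 9 is optimal.

9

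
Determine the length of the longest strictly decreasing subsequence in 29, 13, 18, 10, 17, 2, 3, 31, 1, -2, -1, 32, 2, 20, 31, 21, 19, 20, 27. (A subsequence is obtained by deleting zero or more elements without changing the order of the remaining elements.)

Let dp[i] be the longest decreasing subsequence ending at position i. Then dp = [1, 2, 2, 3, 3, 4, 4, 1, 5, 6, 6, 1, 5, 2, 2, 3, 4, 4, 3].
The maximum is 6; one witness is 29, 13, 10, 2, 1, -2 at positions 1,2,4,6,9,10.

6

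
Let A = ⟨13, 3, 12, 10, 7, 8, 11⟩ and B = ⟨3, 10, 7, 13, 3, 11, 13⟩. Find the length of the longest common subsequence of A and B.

A longest common subsequence is 3, 10, 7, 11 (length 4); the LCS DP confirms no longer common subsequence exists.

4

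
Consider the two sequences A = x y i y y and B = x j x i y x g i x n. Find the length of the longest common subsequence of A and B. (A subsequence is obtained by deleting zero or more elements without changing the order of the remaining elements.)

3

A longest common subsequence is xyi (length 3); the LCS DP confirms no longer common subsequence exists.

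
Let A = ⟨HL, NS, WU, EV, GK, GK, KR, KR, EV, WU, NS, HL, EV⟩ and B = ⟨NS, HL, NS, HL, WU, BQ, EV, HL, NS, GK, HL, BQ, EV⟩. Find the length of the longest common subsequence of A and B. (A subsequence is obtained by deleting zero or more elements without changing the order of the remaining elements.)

A longest common subsequence is HL, NS, WU, EV, GK, HL, EV (length 7); the LCS DP confirms no longer common subsequence exists.

7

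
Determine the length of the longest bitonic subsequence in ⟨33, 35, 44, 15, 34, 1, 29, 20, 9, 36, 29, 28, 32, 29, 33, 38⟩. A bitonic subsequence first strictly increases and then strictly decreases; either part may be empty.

7

One longest bitonic subsequence is 33, 35, 44, 34, 29, 20, 9 (positions 1,2,3,5,7,8,9): it rises to 44 then falls. Length 7 is optimal.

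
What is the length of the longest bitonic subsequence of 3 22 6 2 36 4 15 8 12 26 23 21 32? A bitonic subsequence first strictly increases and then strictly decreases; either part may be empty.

One longest bitonic subsequence is 3, 6, 8, 12, 26, 23, 21 (positions 1,3,8,9,10,11,12): it rises to 26 then falls. Length 7 is optimal.

7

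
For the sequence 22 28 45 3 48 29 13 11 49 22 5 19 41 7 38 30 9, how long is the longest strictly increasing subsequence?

One longest increasing subsequence is 22, 28, 45, 48, 49 (positions 1,2,3,5,9), of length 5; no longer one exists.

5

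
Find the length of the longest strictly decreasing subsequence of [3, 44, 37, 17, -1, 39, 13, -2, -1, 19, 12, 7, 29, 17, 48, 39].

One longest decreasing subsequence is 44, 37, 17, 13, 12, 7 (positions 2,3,4,7,11,12), of length 6; no longer one exists.

6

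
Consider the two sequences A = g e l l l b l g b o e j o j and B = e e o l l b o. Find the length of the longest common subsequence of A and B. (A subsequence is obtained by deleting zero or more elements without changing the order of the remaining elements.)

5

Backtracking the LCS table gives one alignment: e (A2,B2) → l (A5,B4) → l (A7,B5) → b (A9,B6) → o (A13,B7).
So the longest common subsequence has length 5.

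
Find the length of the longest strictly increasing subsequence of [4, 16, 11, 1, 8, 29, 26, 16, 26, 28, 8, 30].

Scanning left to right, the best length ending at each element is: 4→1, 16→2, 11→2, 1→1, 8→2, 29→3, 26→3, 16→3, 26→4, 28→5, 8→2, 30→6.
So the longest increasing subsequence has length 6, e.g. 4, 11, 16, 26, 28, 30.

6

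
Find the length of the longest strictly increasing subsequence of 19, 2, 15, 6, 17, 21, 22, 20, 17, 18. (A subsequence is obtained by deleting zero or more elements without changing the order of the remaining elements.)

5

Scanning left to right, the best length ending at each element is: 19→1, 2→1, 15→2, 6→2, 17→3, 21→4, 22→5, 20→4, 17→3, 18→4.
So the longest increasing subsequence has length 5, e.g. 2, 15, 17, 21, 22.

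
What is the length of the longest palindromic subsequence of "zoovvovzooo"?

7

One longest palindromic subsequence is ooozooo (positions 2,3,6,8,9,10,11); it reads the same forward and backward, and the interval DP gives dp[1][11] = 7.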